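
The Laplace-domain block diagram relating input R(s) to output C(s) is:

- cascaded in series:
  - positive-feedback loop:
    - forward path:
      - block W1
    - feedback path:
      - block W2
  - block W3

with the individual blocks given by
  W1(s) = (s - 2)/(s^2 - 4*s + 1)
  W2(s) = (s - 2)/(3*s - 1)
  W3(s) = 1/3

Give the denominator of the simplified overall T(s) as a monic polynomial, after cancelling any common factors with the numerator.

(1) close the feedback loop around W1, W2 = (3*s^2 - 7*s + 2)/(3*s^3 - 14*s^2 + 11*s - 5)
(2) combine [W1/(1-W1*W2)], W3 in series = (3*s^2 - 7*s + 2)/(9*s^3 - 42*s^2 + 33*s - 15)
Step 2 gives the fully reduced T(s), with no common factor left to cancel. The denominator's leading coefficient is 9, so divide each of its coefficients by 9 to get the monic form.

Final answer: s^3 - 14*s^2/3 + 11*s/3 - 5/3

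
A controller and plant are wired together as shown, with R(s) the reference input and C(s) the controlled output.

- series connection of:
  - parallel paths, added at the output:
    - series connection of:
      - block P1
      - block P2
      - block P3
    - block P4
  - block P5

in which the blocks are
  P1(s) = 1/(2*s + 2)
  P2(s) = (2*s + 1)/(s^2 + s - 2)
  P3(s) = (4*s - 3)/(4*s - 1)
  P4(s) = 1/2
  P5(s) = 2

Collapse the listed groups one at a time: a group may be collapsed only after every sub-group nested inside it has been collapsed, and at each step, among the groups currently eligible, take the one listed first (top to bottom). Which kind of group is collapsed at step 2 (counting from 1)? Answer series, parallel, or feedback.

Step 1. cascade P1, P2, P3
Step 2. parallel reduction of (P1*P2*P3), P4
Step 3. reduce the series chain ((P1*P2*P3)+P4), P5
At step 2 the group reduced is parallel.

Answer: parallel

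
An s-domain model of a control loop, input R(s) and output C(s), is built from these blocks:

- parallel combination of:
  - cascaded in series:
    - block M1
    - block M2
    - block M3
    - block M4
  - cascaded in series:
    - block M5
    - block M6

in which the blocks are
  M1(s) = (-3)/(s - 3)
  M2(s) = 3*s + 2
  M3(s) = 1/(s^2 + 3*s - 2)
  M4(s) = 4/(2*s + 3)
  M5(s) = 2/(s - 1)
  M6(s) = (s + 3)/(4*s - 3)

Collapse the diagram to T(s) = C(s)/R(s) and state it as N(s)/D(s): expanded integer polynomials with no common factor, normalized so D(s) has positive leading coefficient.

Step 1: series reduction of M1, M2, M3, M4; result (-36*s - 24)/(2*s^4 + 3*s^3 - 22*s^2 - 21*s + 18)
Step 2: reduce the series chain M5, M6; result (2*s + 6)/(4*s^2 - 7*s + 3)
Step 3: combine (M1*M2*M3*M4), (M5*M6) in parallel: this yields T(s), and no further normalization is needed

Therefore the answer is (4*s^5 + 18*s^4 - 170*s^3 - 18*s^2 - 30*s + 36)/(8*s^6 - 2*s^5 - 103*s^4 + 79*s^3 + 153*s^2 - 189*s + 54).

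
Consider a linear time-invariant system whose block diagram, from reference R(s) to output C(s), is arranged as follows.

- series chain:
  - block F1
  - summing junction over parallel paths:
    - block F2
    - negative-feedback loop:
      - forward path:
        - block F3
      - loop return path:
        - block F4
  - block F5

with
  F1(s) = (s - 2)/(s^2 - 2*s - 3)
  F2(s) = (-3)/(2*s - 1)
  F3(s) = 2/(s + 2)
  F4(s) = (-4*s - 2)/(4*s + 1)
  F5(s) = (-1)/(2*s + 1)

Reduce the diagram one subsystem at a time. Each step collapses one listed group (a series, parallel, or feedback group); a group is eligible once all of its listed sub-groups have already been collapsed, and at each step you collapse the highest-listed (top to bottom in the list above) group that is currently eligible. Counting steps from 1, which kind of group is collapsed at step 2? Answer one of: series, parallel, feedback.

Answer: parallel

Working:
Step 1. feedback reduction of F3, F4
Step 2. combine F2, [F3/(1+F3*F4)] in parallel
Step 3. series reduction of F1, (F2+[F3/(1+F3*F4)]), F5
Step 2: parallel.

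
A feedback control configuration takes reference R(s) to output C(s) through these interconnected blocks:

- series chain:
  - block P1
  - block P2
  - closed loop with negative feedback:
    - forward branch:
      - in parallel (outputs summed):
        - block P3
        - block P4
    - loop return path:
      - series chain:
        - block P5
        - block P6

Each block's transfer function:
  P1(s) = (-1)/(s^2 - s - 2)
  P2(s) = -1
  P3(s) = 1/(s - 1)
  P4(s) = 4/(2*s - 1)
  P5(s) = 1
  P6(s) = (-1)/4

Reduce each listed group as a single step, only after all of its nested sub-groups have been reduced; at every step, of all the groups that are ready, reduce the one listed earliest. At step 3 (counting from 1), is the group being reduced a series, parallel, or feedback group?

Step 1 - combine P3, P4 in parallel
Step 2 - cascade P5, P6
Step 3 - reduce the feedback loop with forward (P3+P4) and return (P5*P6)
Step 4 - multiply P1, P2, [(P3+P4)/(1+(P3+P4)*(P5*P6))] (series)
At step 3 the group reduced is feedback.

Therefore the answer is feedback.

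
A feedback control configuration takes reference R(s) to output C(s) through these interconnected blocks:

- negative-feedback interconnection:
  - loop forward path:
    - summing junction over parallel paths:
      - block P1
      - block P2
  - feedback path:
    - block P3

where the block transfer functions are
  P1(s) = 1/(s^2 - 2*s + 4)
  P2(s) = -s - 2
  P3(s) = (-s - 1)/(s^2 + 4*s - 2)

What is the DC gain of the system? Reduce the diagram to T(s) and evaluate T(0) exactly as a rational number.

Reducing step by step:

Step 1. sum the parallel branches P1, P2 = (-s^3 - 7)/(s^2 - 2*s + 4)
Step 2. apply the feedback formula to (P1+P2), P3 = (-s^5 - 4*s^4 + 2*s^3 - 7*s^2 - 28*s + 14)/(2*s^4 + 3*s^3 - 6*s^2 + 27*s - 1)
DC gain: substitute s = 0 into T(s) from step 2: T(0) = 14/(-1) = -14.

Answer: -14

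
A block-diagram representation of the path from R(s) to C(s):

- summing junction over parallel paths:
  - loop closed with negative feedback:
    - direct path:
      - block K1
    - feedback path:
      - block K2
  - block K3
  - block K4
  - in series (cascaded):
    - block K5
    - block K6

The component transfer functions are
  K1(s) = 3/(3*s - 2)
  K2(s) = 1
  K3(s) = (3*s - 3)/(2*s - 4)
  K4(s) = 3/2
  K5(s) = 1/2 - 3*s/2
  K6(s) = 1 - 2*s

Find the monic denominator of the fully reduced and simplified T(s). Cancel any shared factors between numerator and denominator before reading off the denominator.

The answer is s^2 - 5*s/3 - 2/3.

Reasoning:
Step 1. reduce the feedback loop with forward K1 and return K2, giving 3/(3*s + 1)
Step 2. multiply K5, K6 (series), giving 3*s^2 - 5*s/2 + 1/2
Step 3. parallel reduction of [K1/(1+K1*K2)], K3, K4, (K5*K6), giving (18*s^4 - 45*s^3 + 34*s^2 - 10*s - 23)/(6*s^2 - 10*s - 4)
That last expression is T(s), already simplified. Scaling its denominator by 1/6 (the reciprocal of the leading coefficient) yields the monic denominator.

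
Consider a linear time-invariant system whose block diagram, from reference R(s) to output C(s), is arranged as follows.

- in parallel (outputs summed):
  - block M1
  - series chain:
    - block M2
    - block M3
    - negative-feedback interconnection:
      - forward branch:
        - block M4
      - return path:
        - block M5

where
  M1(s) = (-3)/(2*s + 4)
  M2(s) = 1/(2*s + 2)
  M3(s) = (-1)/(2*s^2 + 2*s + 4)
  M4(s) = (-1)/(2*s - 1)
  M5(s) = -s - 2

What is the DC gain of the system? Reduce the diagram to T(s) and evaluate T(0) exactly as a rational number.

[1] close the feedback loop around M4, M5; result (-1)/(3*s + 1)
[2] multiply M2, M3, [M4/(1+M4*M5)] (series); result 1/(12*s^4 + 28*s^3 + 44*s^2 + 36*s + 8)
[3] reduce the parallel group M1, (M2*M3*[M4/(1+M4*M5)]); result (-18*s^4 - 42*s^3 - 66*s^2 - 53*s - 10)/(12*s^5 + 52*s^4 + 100*s^3 + 124*s^2 + 80*s + 16)
That last expression is T(s); at s = 0 only the constant terms survive, so T(0) = -10/16 = -5/8.

Final answer: -5/8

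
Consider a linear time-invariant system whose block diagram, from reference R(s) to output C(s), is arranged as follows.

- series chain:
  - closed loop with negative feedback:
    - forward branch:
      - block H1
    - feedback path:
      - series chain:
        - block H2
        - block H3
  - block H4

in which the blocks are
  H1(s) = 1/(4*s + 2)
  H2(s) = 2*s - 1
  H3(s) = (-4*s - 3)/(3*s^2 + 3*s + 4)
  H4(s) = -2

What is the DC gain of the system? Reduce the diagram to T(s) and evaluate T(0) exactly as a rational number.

(1) series reduction of H2, H3, giving (-8*s^2 - 2*s + 3)/(3*s^2 + 3*s + 4)
(2) reduce the feedback loop with forward H1 and return (H2*H3), giving (3*s^2 + 3*s + 4)/(12*s^3 + 10*s^2 + 20*s + 11)
(3) multiply [H1/(1+H1*(H2*H3))], H4 (series), giving (-6*s^2 - 6*s - 8)/(12*s^3 + 10*s^2 + 20*s + 11)
The step-3 result is T(s). Setting s = 0: T(0) = -8/11.

Therefore the answer is -8/11.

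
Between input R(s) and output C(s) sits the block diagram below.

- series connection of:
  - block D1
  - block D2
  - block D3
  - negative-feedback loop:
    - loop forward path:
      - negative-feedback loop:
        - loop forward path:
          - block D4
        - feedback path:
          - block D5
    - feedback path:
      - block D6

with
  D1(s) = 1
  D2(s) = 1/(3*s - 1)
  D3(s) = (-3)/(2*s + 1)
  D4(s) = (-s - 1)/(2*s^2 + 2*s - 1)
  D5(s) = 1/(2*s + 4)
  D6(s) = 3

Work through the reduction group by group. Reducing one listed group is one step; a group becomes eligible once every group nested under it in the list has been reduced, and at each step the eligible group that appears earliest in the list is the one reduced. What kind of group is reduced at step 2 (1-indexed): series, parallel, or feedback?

Reducing step by step:

Step 1: reduce the feedback loop with forward D4 and return D5
Step 2: close the feedback loop around [D4/(1+D4*D5)], D6
Step 3: cascade D1, D2, D3, [[D4/(1+D4*D5)]/(1+[D4/(1+D4*D5)]*D6)]
Step 2: feedback.

Answer: feedback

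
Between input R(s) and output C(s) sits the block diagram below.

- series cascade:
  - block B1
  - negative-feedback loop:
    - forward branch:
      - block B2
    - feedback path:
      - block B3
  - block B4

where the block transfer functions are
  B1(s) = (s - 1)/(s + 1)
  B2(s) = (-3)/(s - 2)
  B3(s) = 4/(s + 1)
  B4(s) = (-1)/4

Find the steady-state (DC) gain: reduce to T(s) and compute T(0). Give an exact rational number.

The answer is 3/56.

Reasoning:
Step 1. apply the feedback formula to B2, B3; result (-3*s - 3)/(s^2 - s - 14)
Step 2. cascade B1, [B2/(1+B2*B3)], B4; result (3*s - 3)/(4*s^2 - 4*s - 56)
That last expression is T(s); at s = 0 only the constant terms survive, so T(0) = -3/(-56) = 3/56.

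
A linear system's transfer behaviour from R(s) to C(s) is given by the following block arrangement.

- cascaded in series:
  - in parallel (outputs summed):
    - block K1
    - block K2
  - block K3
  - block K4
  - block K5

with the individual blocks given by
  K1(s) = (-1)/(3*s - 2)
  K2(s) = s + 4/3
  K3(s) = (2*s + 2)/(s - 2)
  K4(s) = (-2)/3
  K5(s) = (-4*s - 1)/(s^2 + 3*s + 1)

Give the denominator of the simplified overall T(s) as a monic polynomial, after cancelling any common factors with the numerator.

Step 1: add K1, K2 (parallel); result (9*s^2 + 6*s - 11)/(9*s - 6)
Step 2: cascade (K1+K2), K3, K4, K5; result (144*s^4 + 276*s^3 - 20*s^2 - 196*s - 44)/(27*s^4 + 9*s^3 - 153*s^2 + 36*s + 36)
No further cancellation is possible in the step-2 result, so that is T(s). Its denominator becomes monic after dividing by the leading coefficient 27.

Hence the answer: s^4 + s^3/3 - 17*s^2/3 + 4*s/3 + 4/3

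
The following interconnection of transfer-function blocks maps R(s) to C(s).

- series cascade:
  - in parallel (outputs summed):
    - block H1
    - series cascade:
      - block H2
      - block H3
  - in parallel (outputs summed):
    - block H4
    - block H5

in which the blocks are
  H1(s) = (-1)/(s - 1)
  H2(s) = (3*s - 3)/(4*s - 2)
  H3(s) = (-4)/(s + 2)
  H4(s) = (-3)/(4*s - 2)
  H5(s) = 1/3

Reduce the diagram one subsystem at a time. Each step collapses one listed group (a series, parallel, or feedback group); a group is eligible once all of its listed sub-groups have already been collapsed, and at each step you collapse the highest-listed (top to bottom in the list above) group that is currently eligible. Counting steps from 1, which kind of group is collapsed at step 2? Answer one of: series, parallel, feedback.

(1) reduce the series chain H2, H3
(2) add H1, (H2*H3) (parallel)
(3) sum the parallel branches H4, H5
(4) cascade (H1+(H2*H3)), (H4+H5)
Step 2: parallel.

Final answer: parallel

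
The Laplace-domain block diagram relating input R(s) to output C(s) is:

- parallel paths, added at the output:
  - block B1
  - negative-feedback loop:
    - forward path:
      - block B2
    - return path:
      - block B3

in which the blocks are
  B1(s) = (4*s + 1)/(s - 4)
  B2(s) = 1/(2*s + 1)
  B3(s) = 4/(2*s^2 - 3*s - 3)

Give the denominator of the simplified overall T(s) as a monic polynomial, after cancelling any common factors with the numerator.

(1) reduce the feedback loop with forward B2 and return B3; result (2*s^2 - 3*s - 3)/(4*s^3 - 4*s^2 - 9*s + 1)
(2) combine B1, [B2/(1+B2*B3)] in parallel; result (16*s^4 - 10*s^3 - 51*s^2 + 4*s + 13)/(4*s^4 - 20*s^3 + 7*s^2 + 37*s - 4)
No further cancellation is possible in the step-2 result, so that is T(s). Its denominator becomes monic after dividing by the leading coefficient 4.

Therefore the answer is s^4 - 5*s^3 + 7*s^2/4 + 37*s/4 - 1.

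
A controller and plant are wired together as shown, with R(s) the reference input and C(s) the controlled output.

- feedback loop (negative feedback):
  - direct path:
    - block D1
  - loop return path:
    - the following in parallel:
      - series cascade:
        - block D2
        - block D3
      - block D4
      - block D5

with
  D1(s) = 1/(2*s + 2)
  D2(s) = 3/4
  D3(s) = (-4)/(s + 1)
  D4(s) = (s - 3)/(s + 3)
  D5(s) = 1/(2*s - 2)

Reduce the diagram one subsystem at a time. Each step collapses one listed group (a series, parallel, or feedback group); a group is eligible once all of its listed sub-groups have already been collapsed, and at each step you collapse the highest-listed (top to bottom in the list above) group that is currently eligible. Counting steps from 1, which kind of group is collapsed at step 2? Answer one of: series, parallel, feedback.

1. series reduction of D2, D3
2. parallel reduction of (D2*D3), D4, D5
3. apply the feedback formula to D1, ((D2*D3)+D4+D5)
Step 2 collapses a parallel group.

Therefore the answer is parallel.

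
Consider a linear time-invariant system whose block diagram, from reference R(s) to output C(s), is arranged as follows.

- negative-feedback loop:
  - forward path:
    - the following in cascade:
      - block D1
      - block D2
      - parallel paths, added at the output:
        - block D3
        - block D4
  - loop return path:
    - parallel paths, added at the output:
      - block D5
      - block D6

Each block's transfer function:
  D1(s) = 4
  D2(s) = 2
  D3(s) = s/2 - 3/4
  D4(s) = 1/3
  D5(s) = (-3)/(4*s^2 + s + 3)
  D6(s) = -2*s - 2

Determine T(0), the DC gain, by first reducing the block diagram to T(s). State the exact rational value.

Step 1. reduce the parallel group D3, D4: s/2 - 5/12
Step 2. combine D1, D2, (D3+D4) in series: 4*s - 10/3
Step 3. add D5, D6 (parallel): (-8*s^3 - 10*s^2 - 8*s - 9)/(4*s^2 + s + 3)
Step 4. apply the feedback formula to (D1*D2*(D3+D4)), (D5+D6): (-48*s^3 + 28*s^2 - 26*s + 30)/(96*s^4 + 40*s^3 - 16*s^2 + 25*s - 99)
The step-4 result is T(s). Setting s = 0: T(0) = 30/(-99) = -10/33.

Final answer: -10/33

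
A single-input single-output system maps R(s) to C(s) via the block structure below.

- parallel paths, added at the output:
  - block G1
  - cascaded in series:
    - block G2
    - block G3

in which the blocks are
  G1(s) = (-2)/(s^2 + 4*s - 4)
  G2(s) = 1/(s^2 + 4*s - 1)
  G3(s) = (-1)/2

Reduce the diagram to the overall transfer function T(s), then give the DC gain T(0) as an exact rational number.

Reducing step by step:

(1) multiply G2, G3 (series) = (-1)/(2*s^2 + 8*s - 2)
(2) sum the parallel branches G1, (G2*G3) = (-5*s^2 - 20*s + 8)/(2*s^4 + 16*s^3 + 22*s^2 - 40*s + 8)
The step-2 result is T(s). Setting s = 0: T(0) = 8/8 = 1.

Answer: 1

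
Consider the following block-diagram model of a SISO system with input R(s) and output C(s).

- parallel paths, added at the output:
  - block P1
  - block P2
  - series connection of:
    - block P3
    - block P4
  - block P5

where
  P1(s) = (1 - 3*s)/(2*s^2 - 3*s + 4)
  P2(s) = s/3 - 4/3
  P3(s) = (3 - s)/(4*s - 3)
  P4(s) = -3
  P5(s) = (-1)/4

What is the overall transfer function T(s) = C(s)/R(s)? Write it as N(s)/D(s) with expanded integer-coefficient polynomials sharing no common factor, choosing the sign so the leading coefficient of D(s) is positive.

First reduce the diagram to T(s).

(1) multiply P3, P4 (series) = (3*s - 9)/(4*s - 3)
(2) sum the parallel branches P1, P2, (P3*P4), P5: this yields T(s), and no further normalization is needed

Answer: (32*s^4 - 152*s^3 - 26*s^2 + 101*s - 240)/(96*s^3 - 216*s^2 + 300*s - 144)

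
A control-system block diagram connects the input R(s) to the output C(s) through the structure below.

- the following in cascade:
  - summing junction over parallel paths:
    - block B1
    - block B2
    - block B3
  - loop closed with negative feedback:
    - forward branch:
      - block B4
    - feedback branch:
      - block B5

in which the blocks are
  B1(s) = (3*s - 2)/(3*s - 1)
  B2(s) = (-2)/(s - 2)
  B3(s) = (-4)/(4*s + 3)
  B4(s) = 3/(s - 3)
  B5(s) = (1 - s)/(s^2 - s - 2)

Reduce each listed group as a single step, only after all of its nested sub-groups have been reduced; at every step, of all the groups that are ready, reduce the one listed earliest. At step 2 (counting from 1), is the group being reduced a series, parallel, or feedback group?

Step 1 - sum the parallel branches B1, B2, B3
Step 2 - close the feedback loop around B4, B5
Step 3 - series reduction of (B1+B2+B3), [B4/(1+B4*B5)]
So the answer for step 2 is feedback.

Final answer: feedback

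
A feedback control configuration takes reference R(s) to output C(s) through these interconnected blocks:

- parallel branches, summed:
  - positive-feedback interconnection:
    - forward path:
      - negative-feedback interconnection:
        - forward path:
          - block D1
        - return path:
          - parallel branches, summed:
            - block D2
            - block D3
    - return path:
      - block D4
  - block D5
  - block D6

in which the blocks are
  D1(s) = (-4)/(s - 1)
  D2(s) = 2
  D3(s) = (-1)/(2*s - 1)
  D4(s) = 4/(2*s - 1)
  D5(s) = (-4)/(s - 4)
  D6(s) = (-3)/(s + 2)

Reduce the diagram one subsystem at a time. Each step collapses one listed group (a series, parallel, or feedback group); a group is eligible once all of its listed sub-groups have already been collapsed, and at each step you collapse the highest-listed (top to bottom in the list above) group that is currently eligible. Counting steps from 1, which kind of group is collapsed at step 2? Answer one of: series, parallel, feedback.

1. add D2, D3 (parallel)
2. close the feedback loop around D1, (D2+D3)
3. collapse the loop ([D1/(1+D1*(D2+D3))] forward, D4 return)
4. sum the parallel branches [[D1/(1+D1*(D2+D3))]/(1-[D1/(1+D1*(D2+D3))]*D4)], D5, D6
Step 2 collapses a feedback group.

Final answer: feedback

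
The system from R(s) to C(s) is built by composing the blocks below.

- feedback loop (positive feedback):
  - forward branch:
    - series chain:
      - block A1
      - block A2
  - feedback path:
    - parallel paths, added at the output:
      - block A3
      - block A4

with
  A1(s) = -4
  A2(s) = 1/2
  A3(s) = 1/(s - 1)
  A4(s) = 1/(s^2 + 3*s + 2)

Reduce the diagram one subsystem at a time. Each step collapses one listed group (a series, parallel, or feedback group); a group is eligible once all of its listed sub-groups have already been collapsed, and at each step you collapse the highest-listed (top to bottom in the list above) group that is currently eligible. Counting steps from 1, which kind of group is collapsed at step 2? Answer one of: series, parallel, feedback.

Answer: parallel

Working:
Step 1. cascade A1, A2
Step 2. reduce the parallel group A3, A4
Step 3. collapse the loop ((A1*A2) forward, (A3+A4) return)
Step 2: parallel.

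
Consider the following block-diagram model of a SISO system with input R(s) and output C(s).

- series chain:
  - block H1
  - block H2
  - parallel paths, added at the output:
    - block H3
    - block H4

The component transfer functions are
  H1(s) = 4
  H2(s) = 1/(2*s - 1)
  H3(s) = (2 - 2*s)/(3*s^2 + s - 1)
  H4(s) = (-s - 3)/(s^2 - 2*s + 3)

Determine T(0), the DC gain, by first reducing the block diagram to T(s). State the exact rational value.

Reducing step by step:

[1] reduce the parallel group H3, H4 gives (-5*s^3 - 4*s^2 - 12*s + 9)/(3*s^4 - 5*s^3 + 6*s^2 + 5*s - 3)
[2] cascade H1, H2, (H3+H4) gives (-20*s^3 - 16*s^2 - 48*s + 36)/(6*s^5 - 13*s^4 + 17*s^3 + 4*s^2 - 11*s + 3)
Step 2 gives the overall T(s). Then T(0) = 36/3 = 12.

Answer: 12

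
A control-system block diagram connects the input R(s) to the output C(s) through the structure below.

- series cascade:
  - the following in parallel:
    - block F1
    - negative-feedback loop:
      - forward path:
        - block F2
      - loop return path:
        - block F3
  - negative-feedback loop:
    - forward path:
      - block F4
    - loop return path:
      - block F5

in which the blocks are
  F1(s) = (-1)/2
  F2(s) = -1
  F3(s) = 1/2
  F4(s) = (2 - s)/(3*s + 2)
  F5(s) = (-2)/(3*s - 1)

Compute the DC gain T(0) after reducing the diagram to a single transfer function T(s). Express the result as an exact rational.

Reducing step by step:

(1) reduce the feedback loop with forward F2 and return F3, giving -2
(2) reduce the parallel group F1, [F2/(1+F2*F3)], giving (-5)/2
(3) collapse the loop (F4 forward, F5 return), giving (-3*s^2 + 7*s - 2)/(9*s^2 + 5*s - 6)
(4) multiply (F1+[F2/(1+F2*F3)]), [F4/(1+F4*F5)] (series), giving (15*s^2 - 35*s + 10)/(18*s^2 + 10*s - 12)
Evaluating the step-4 result (the overall T(s)) at s = 0 gives T(0) = 10/(-12) = -5/6.

Answer: -5/6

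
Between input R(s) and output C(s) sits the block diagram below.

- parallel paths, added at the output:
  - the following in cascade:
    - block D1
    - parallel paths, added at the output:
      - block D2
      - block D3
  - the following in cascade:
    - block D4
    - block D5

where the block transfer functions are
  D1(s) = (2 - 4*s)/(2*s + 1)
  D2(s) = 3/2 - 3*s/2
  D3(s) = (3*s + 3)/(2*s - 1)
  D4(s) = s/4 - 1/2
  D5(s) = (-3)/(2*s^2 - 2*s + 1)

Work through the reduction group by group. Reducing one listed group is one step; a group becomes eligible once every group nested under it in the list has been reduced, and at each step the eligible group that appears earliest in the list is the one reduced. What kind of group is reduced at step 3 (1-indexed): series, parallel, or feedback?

Reducing step by step:

1. parallel reduction of D2, D3
2. multiply D1, (D2+D3) (series)
3. series reduction of D4, D5
4. sum the parallel branches (D1*(D2+D3)), (D4*D5)
So the answer for step 3 is series.

Answer: series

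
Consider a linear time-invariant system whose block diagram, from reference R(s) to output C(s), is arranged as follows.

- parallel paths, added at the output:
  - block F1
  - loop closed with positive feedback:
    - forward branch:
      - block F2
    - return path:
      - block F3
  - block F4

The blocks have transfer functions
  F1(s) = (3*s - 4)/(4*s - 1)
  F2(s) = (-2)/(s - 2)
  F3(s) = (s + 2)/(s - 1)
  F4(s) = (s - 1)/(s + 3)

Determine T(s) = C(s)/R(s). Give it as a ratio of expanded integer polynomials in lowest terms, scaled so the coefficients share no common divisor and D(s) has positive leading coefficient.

Step 1: close the feedback loop around F2, F3; result (2 - 2*s)/(s^2 - s + 6)
Step 2: reduce the parallel group F1, [F2/(1-F2*F3)], F4 - this is the overall T(s), already in the required normalized form

Final answer: (7*s^4 - 15*s^3 + 17*s^2 + 39*s - 72)/(4*s^4 + 7*s^3 + 10*s^2 + 69*s - 18)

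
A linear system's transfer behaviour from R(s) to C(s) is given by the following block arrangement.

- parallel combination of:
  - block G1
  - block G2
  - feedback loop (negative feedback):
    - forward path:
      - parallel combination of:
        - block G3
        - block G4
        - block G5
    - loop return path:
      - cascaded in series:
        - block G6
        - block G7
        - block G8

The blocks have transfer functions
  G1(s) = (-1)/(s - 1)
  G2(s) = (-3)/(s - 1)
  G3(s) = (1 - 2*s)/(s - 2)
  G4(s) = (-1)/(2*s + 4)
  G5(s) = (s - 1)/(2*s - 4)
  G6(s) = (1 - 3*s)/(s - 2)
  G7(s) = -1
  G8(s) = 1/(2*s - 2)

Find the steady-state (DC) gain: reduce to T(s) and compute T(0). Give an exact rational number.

Reducing step by step:

(1) combine G3, G4, G5 in parallel: (-3*s^2 - 6*s + 4)/(2*s^2 - 8)
(2) multiply G6, G7, G8 (series): (3*s - 1)/(2*s^2 - 6*s + 4)
(3) close the feedback loop around (G3+G4+G5), (G6*G7*G8): (-6*s^4 + 6*s^3 + 32*s^2 - 48*s + 16)/(4*s^4 - 21*s^3 - 23*s^2 + 66*s - 36)
(4) combine G1, G2, [(G3+G4+G5)/(1+(G3+G4+G5)*(G6*G7*G8))] in parallel: (-6*s^5 - 4*s^4 + 110*s^3 + 12*s^2 - 200*s + 128)/(4*s^5 - 25*s^4 - 2*s^3 + 89*s^2 - 102*s + 36)
DC gain: substitute s = 0 into T(s) from step 4: T(0) = 128/36 = 32/9.

Answer: 32/9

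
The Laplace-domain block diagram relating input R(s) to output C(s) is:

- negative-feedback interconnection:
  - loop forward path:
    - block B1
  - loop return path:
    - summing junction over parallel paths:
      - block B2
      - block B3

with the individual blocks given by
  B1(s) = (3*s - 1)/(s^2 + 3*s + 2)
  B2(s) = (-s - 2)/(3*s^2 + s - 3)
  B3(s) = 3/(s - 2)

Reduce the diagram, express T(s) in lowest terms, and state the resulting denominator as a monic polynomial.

Reducing step by step:

Step 1: parallel reduction of B2, B3: (8*s^2 + 3*s - 5)/(3*s^3 - 5*s^2 - 5*s + 6)
Step 2: apply the feedback formula to B1, (B2+B3): (9*s^4 - 18*s^3 - 10*s^2 + 23*s - 6)/(3*s^5 + 4*s^4 + 10*s^3 - 18*s^2 - 10*s + 17)
The result of step 2 is T(s) in lowest terms. Its denominator has leading coefficient 3; dividing the denominator through by 3 makes it monic.

Answer: s^5 + 4*s^4/3 + 10*s^3/3 - 6*s^2 - 10*s/3 + 17/3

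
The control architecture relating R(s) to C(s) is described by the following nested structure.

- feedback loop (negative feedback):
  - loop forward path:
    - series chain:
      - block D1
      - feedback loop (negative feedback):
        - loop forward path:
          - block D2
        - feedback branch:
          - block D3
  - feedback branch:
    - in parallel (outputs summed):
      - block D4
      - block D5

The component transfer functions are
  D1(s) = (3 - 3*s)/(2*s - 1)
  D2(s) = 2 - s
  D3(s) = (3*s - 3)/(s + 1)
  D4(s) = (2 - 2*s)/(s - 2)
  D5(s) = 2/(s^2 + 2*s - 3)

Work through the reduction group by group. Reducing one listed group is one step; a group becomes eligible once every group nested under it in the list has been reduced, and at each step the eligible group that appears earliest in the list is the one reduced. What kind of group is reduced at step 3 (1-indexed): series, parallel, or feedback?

Step 1: feedback reduction of D2, D3
Step 2: cascade D1, [D2/(1+D2*D3)]
Step 3: reduce the parallel group D4, D5
Step 4: close the feedback loop around (D1*[D2/(1+D2*D3)]), (D4+D5)
Step 3 collapses a parallel group.

Therefore the answer is parallel.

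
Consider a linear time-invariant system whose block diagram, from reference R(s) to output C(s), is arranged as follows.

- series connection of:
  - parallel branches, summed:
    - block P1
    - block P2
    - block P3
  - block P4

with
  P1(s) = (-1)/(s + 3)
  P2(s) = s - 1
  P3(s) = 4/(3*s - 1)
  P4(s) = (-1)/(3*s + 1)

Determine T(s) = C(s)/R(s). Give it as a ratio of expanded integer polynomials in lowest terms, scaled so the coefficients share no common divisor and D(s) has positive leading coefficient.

[1] reduce the parallel group P1, P2, P3, giving (3*s^3 + 5*s^2 - 10*s + 16)/(3*s^2 + 8*s - 3)
[2] reduce the series chain (P1+P2+P3), P4: this yields T(s), and no further normalization is needed

Final answer: (-3*s^3 - 5*s^2 + 10*s - 16)/(9*s^3 + 27*s^2 - s - 3)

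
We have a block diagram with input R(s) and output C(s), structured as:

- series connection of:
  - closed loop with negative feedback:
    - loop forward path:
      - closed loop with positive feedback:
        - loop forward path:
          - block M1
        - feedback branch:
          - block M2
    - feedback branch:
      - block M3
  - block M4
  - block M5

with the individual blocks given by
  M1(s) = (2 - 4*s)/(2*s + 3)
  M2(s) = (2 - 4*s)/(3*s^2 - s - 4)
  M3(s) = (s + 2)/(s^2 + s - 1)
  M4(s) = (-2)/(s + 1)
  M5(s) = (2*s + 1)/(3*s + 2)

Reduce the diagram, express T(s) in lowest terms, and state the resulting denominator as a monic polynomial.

The answer is s^6 - 11*s^5/6 - 17*s^4/3 + 8*s^3/3 + 61*s^2/18 - s/9.

Reasoning:
(1) reduce the feedback loop with forward M1 and return M2, giving (-12*s^3 + 10*s^2 + 14*s - 8)/(6*s^3 - 9*s^2 + 5*s - 16)
(2) apply the feedback formula to [M1/(1-M1*M2)], M3, giving (-12*s^5 - 2*s^4 + 36*s^3 - 4*s^2 - 22*s + 8)/(6*s^5 - 15*s^4 - 24*s^3 + 32*s^2 - s)
(3) cascade [[M1/(1-M1*M2)]/(1+[M1/(1-M1*M2)]*M3)], M4, M5, giving (48*s^5 - 16*s^4 - 124*s^3 + 68*s^2 + 28*s - 16)/(18*s^6 - 33*s^5 - 102*s^4 + 48*s^3 + 61*s^2 - 2*s)
That last expression is T(s), already simplified. Scaling its denominator by 1/18 (the reciprocal of the leading coefficient) yields the monic denominator.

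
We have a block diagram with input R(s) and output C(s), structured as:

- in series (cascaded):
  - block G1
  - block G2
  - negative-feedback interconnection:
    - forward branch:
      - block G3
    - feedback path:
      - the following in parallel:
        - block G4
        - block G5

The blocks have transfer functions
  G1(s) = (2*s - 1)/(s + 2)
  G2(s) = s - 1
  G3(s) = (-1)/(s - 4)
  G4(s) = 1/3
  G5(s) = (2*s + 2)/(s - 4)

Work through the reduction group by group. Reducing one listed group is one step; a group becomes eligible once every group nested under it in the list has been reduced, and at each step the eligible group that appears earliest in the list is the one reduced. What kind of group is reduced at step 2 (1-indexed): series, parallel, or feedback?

Step 1. add G4, G5 (parallel)
Step 2. apply the feedback formula to G3, (G4+G5)
Step 3. multiply G1, G2, [G3/(1+G3*(G4+G5))] (series)
The group at step 2 is a feedback group.

Final answer: feedback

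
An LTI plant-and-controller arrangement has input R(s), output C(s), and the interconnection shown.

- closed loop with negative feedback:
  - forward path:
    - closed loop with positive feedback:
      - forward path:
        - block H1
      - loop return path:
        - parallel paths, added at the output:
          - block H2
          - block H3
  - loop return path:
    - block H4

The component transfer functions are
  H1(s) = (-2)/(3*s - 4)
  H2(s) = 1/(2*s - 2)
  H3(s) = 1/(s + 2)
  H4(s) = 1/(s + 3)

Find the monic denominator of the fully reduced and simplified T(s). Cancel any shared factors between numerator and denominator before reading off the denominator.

Answer: s^4 + 8*s^3/3 - 4*s^2 - 5*s + 28/3

Working:
[1] combine H2, H3 in parallel, giving (3*s)/(2*s^2 + 2*s - 4)
[2] reduce the feedback loop with forward H1 and return (H2+H3), giving (-2*s^2 - 2*s + 4)/(3*s^3 - s^2 - 7*s + 8)
[3] reduce the feedback loop with forward [H1/(1-H1*(H2+H3))] and return H4, giving (-2*s^3 - 8*s^2 - 2*s + 12)/(3*s^4 + 8*s^3 - 12*s^2 - 15*s + 28)
The result of step 3 is T(s) in lowest terms. Its denominator has leading coefficient 3; dividing the denominator through by 3 makes it monic.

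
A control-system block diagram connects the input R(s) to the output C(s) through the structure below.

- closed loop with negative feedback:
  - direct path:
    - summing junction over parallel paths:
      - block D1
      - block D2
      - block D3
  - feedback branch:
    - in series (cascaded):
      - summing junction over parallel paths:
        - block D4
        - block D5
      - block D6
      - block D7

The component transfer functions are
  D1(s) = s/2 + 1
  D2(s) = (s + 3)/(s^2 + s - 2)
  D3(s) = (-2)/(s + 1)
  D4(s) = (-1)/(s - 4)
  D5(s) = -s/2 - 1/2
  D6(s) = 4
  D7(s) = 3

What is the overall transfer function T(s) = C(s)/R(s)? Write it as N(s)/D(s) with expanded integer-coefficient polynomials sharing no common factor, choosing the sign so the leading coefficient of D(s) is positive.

(1) sum the parallel branches D1, D2, D3; result (s^4 + 4*s^3 + s^2 + 10)/(2*s^3 + 4*s^2 - 2*s - 4)
(2) sum the parallel branches D4, D5; result (-s^2 + 3*s + 2)/(2*s - 8)
(3) cascade (D4+D5), D6, D7; result (-6*s^2 + 18*s + 12)/(s - 4)
(4) collapse the loop ((D1+D2+D3) forward, ((D4+D5)*D6*D7) return); the result is T(s) itself (integer coefficients, no common factor, positive leading denominator coefficient)

Hence the answer: (-s^5 + 15*s^3 + 4*s^2 - 10*s + 40)/(6*s^6 + 6*s^5 - 80*s^4 - 62*s^3 + 66*s^2 - 184*s - 136)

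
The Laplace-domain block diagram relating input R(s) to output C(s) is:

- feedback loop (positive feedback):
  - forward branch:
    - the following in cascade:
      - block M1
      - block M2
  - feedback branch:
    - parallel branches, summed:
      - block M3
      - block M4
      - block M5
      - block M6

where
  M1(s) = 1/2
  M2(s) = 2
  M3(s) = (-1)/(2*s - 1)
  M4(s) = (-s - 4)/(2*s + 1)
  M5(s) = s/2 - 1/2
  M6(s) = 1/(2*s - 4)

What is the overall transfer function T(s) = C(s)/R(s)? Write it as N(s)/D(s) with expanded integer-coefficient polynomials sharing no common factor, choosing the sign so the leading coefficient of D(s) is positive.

The answer is (-8*s^3 + 16*s^2 + 2*s - 4)/(4*s^4 - 24*s^3 + 17*s^2 + 47*s - 19).

Reasoning:
Step 1 - cascade M1, M2; result 1
Step 2 - sum the parallel branches M3, M4, M5, M6; result (4*s^4 - 16*s^3 + s^2 + 45*s - 15)/(8*s^3 - 16*s^2 - 2*s + 4)
Step 3 - reduce the feedback loop with forward (M1*M2) and return (M3+M4+M5+M6); the result is T(s) itself (integer coefficients, no common factor, positive leading denominator coefficient)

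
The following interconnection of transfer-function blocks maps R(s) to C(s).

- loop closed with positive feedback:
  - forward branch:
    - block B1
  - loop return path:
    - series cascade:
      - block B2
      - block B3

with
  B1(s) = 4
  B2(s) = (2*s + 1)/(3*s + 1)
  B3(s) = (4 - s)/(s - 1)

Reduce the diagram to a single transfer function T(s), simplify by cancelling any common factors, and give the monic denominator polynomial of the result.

Answer: s^2 - 30*s/11 - 17/11

Working:
Step 1 - series reduction of B2, B3; result (-2*s^2 + 7*s + 4)/(3*s^2 - 2*s - 1)
Step 2 - reduce the feedback loop with forward B1 and return (B2*B3); result (12*s^2 - 8*s - 4)/(11*s^2 - 30*s - 17)
The result of step 2 is T(s) in lowest terms. Its denominator has leading coefficient 11; dividing the denominator through by 11 makes it monic.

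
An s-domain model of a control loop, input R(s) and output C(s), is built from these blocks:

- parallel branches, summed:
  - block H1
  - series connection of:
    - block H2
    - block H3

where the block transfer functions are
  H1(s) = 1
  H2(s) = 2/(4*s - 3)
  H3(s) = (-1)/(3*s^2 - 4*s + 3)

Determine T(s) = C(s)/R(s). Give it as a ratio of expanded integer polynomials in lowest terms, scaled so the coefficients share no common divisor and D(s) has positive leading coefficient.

Step 1 - reduce the series chain H2, H3; result (-2)/(12*s^3 - 25*s^2 + 24*s - 9)
Step 2 - combine H1, (H2*H3) in parallel: this yields T(s), and no further normalization is needed

Therefore the answer is (12*s^3 - 25*s^2 + 24*s - 11)/(12*s^3 - 25*s^2 + 24*s - 9).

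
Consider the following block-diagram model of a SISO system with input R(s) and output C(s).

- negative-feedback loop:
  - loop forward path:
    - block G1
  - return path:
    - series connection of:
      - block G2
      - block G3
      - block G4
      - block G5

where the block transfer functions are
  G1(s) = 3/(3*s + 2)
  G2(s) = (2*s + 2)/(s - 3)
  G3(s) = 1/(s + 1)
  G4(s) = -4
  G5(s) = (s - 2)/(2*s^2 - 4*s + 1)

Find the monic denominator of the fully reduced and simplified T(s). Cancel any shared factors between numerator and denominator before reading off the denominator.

Step 1: reduce the series chain G2, G3, G4, G5 = (16 - 8*s)/(2*s^3 - 10*s^2 + 13*s - 3)
Step 2: close the feedback loop around G1, (G2*G3*G4*G5) = (6*s^3 - 30*s^2 + 39*s - 9)/(6*s^4 - 26*s^3 + 19*s^2 - 7*s + 42)
Step 2 gives the fully reduced T(s), with no common factor left to cancel. The denominator's leading coefficient is 6, so divide each of its coefficients by 6 to get the monic form.

Answer: s^4 - 13*s^3/3 + 19*s^2/6 - 7*s/6 + 7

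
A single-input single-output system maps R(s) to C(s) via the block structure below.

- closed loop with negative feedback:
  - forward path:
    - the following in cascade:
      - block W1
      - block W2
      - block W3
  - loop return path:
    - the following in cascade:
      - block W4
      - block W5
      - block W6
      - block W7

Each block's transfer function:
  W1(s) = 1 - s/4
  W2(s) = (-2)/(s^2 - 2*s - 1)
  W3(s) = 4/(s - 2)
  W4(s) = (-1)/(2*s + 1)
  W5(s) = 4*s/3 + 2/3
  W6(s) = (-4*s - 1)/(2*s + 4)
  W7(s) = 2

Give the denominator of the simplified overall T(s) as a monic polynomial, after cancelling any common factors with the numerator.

[1] combine W1, W2, W3 in series gives (2*s - 8)/(s^3 - 4*s^2 + 3*s + 2)
[2] multiply W4, W5, W6, W7 (series) gives (8*s + 2)/(3*s + 6)
[3] apply the feedback formula to (W1*W2*W3), (W4*W5*W6*W7) gives (6*s^2 - 12*s - 48)/(3*s^4 - 6*s^3 + s^2 - 36*s - 4)
T(s) is the step-3 result (common factors already cancelled). Leading coefficient of the denominator: 3. Divide through by 3 for the monic polynomial.

Final answer: s^4 - 2*s^3 + s^2/3 - 12*s - 4/3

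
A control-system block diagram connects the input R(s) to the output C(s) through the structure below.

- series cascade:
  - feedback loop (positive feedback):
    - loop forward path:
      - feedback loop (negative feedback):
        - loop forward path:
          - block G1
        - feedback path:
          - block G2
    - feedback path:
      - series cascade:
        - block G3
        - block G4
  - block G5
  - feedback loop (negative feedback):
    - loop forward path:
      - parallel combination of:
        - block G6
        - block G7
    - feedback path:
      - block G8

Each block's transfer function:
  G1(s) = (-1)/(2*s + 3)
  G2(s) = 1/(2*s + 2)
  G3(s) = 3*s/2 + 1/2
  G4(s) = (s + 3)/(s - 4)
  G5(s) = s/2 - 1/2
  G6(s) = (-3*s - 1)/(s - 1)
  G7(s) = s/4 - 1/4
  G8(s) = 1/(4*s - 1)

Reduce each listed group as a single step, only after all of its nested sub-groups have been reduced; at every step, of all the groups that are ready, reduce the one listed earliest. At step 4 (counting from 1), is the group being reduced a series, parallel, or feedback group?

Answer: parallel

Working:
Step 1 - collapse the loop (G1 forward, G2 return)
Step 2 - series reduction of G3, G4
Step 3 - apply the feedback formula to [G1/(1+G1*G2)], (G3*G4)
Step 4 - add G6, G7 (parallel)
Step 5 - collapse the loop ((G6+G7) forward, G8 return)
Step 6 - multiply [[G1/(1+G1*G2)]/(1-[G1/(1+G1*G2)]*(G3*G4))], G5, [(G6+G7)/(1+(G6+G7)*G8)] (series)
At step 4 the group reduced is parallel.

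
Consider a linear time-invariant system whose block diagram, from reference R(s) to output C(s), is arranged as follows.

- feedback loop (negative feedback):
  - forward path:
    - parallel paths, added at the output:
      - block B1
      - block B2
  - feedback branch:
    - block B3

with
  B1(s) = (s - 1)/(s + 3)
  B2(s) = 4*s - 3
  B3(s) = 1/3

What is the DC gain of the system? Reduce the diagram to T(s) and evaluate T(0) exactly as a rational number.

First reduce the diagram to T(s).

Step 1: combine B1, B2 in parallel, giving (4*s^2 + 10*s - 10)/(s + 3)
Step 2: apply the feedback formula to (B1+B2), B3, giving (12*s^2 + 30*s - 30)/(4*s^2 + 13*s - 1)
Evaluating the step-2 result (the overall T(s)) at s = 0 gives T(0) = -30/(-1) = 30.

Answer: 30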